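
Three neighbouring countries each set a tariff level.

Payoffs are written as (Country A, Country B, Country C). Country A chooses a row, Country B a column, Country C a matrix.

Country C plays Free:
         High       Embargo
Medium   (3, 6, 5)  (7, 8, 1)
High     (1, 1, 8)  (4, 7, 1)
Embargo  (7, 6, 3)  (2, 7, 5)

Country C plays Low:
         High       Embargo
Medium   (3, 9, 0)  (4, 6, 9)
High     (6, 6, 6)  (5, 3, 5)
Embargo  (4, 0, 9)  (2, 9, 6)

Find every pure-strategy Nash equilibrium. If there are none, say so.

This game has no pure Nash equilibrium.

(Medium, High, Free): Country A can switch to Embargo (3 → 7). Not NE.
(Medium, High, Low): Country A can switch to High (3 → 6). Not NE.
(Medium, Embargo, Free): Country C can switch to Low (1 → 9). Not NE.
(Medium, Embargo, Low): Country A can switch to High (4 → 5). Not NE.
(High, High, Free): Country A can switch to Medium (1 → 3). Not NE.
(High, High, Low): Country C can switch to Free (6 → 8). Not NE.
(The remaining 6 profiles each have a profitable deviation by the same check.)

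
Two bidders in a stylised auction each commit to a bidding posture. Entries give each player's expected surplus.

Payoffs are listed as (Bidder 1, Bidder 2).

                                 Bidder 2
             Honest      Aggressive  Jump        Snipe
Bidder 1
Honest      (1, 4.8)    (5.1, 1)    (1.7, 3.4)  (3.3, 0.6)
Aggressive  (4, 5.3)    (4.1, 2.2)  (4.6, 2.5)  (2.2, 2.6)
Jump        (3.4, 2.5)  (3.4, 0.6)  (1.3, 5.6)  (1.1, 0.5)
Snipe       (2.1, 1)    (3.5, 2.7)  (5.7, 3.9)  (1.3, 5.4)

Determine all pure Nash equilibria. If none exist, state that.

Mark each player's best response to every combination of opponents' strategies; a profile where every player is best-responding is a pure Nash equilibrium.
Bidder 1 against Honest: payoffs 1, 4, 3.4, 2.1 → best response Aggressive.
Bidder 1 against Aggressive: payoffs 5.1, 4.1, 3.4, 3.5 → best response Honest.
Bidder 1 against Jump: payoffs 1.7, 4.6, 1.3, 5.7 → best response Snipe.
Bidder 1 against Snipe: payoffs 3.3, 2.2, 1.1, 1.3 → best response Honest.
Bidder 2 against Honest: payoffs 4.8, 1, 3.4, 0.6 → best response Honest.
Bidder 2 against Aggressive: payoffs 5.3, 2.2, 2.5, 2.6 → best response Honest.
Bidder 2 against Jump: payoffs 2.5, 0.6, 5.6, 0.5 → best response Jump.
Bidder 2 against Snipe: payoffs 1, 2.7, 3.9, 5.4 → best response Snipe.
Mutual best responses: (Aggressive, Honest).

(Aggressive, Honest)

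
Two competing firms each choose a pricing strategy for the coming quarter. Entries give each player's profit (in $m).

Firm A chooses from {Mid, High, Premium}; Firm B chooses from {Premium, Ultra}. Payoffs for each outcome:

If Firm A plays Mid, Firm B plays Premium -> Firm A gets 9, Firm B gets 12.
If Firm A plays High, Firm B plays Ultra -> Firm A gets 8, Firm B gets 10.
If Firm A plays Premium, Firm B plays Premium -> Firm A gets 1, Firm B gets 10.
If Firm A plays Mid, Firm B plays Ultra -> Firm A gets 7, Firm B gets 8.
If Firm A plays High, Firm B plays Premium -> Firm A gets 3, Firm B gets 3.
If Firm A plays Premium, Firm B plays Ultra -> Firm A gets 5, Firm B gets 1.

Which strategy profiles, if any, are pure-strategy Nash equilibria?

For each strategy profile, look for a profitable unilateral deviation.
(Mid, Premium): Firm A gets 9, best alternative 3; Firm B gets 12, best alternative 8. No profitable deviation — NE.
(Mid, Ultra): Firm A can switch to High (7 → 8). Not NE.
(High, Premium): Firm A can switch to Mid (3 → 9). Not NE.
(High, Ultra): Firm A gets 8, best alternative 7; Firm B gets 10, best alternative 3. No profitable deviation — NE.
(Premium, Premium): Firm A can switch to Mid (1 → 9). Not NE.
(Premium, Ultra): Firm A can switch to Mid (5 → 7). Not NE.

(Mid, Premium) and (High, Ultra)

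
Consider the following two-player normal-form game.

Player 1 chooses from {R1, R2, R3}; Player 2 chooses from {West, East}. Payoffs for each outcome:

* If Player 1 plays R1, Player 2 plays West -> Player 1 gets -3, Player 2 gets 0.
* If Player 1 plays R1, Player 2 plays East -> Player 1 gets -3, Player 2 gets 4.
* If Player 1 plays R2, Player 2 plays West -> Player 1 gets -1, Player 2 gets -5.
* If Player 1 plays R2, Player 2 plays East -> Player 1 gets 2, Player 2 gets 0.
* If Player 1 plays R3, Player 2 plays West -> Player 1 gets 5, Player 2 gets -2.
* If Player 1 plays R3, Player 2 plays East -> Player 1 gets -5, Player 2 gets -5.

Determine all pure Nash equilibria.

The pure Nash equilibria are (R2, East); (R3, West).

Check each profile: it is a Nash equilibrium iff no player can strictly gain by switching unilaterally.
(R1, West): Player 1 can switch to R2 (-3 → -1). Not NE.
(R1, East): Player 1 can switch to R2 (-3 → 2). Not NE.
(R2, West): Player 1 can switch to R3 (-1 → 5). Not NE.
(R2, East): Player 1 gets 2, best alternative -3; Player 2 gets 0, best alternative -5. No profitable deviation — NE.
(R3, West): Player 1 gets 5, best alternative -1; Player 2 gets -2, best alternative -5. No profitable deviation — NE.
(R3, East): Player 1 can switch to R1 (-5 → -3). Not NE.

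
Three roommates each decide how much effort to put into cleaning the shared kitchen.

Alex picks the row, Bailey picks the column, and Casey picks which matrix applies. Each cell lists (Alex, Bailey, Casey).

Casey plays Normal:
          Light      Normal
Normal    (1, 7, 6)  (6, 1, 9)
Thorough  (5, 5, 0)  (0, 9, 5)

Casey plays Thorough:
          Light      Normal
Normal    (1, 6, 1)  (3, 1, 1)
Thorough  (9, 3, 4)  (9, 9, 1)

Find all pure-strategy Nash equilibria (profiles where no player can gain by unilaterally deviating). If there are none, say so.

(Normal, Light, Normal): Alex can switch to Thorough (1 → 5). Not NE.
(Normal, Light, Thorough): Alex can switch to Thorough (1 → 9). Not NE.
(Normal, Normal, Normal): Bailey can switch to Light (1 → 7). Not NE.
(Normal, Normal, Thorough): Alex can switch to Thorough (3 → 9). Not NE.
(Thorough, Light, Normal): Bailey can switch to Normal (5 → 9). Not NE.
(Thorough, Light, Thorough): Bailey can switch to Normal (3 → 9). Not NE.
(Thorough, Normal, Normal): Alex can switch to Normal (0 → 6). Not NE.
(Thorough, Normal, Thorough): Casey can switch to Normal (1 → 5). Not NE.

No pure-strategy Nash equilibrium.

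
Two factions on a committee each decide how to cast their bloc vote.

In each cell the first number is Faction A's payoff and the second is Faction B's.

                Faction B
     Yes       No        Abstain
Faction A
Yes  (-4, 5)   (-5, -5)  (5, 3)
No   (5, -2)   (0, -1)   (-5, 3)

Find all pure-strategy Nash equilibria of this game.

Faction A against Yes: payoffs -4, 5 → best response No.
Faction A against No: payoffs -5, 0 → best response No.
Faction A against Abstain: payoffs 5, -5 → best response Yes.
Faction B against Yes: payoffs 5, -5, 3 → best response Yes.
Faction B against No: payoffs -2, -1, 3 → best response Abstain.
No profile is a mutual best response for all players.

This game has no pure Nash equilibrium.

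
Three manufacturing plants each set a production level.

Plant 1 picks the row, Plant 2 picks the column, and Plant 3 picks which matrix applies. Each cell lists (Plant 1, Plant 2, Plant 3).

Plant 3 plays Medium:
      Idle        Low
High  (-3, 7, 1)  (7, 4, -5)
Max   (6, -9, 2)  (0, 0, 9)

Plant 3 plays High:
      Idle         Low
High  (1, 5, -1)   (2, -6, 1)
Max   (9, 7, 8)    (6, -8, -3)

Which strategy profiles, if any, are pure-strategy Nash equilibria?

(Max, Idle, High)

Plant 1 against (Idle, Medium): payoffs -3, 6 → best response Max.
Plant 1 against (Idle, High): payoffs 1, 9 → best response Max.
Plant 1 against (Low, Medium): payoffs 7, 0 → best response High.
Plant 1 against (Low, High): payoffs 2, 6 → best response Max.
Plant 2 against (High, Medium): payoffs 7, 4 → best response Idle.
Plant 2 against (High, High): payoffs 5, -6 → best response Idle.
Plant 2 against (Max, Medium): payoffs -9, 0 → best response Low.
Plant 2 against (Max, High): payoffs 7, -8 → best response Idle.
Plant 3 against (High, Idle): payoffs 1, -1 → best response Medium.
Plant 3 against (High, Low): payoffs -5, 1 → best response High.
Plant 3 against (Max, Idle): payoffs 2, 8 → best response High.
Plant 3 against (Max, Low): payoffs 9, -3 → best response Medium.
Mutual best responses: (Max, Idle, High).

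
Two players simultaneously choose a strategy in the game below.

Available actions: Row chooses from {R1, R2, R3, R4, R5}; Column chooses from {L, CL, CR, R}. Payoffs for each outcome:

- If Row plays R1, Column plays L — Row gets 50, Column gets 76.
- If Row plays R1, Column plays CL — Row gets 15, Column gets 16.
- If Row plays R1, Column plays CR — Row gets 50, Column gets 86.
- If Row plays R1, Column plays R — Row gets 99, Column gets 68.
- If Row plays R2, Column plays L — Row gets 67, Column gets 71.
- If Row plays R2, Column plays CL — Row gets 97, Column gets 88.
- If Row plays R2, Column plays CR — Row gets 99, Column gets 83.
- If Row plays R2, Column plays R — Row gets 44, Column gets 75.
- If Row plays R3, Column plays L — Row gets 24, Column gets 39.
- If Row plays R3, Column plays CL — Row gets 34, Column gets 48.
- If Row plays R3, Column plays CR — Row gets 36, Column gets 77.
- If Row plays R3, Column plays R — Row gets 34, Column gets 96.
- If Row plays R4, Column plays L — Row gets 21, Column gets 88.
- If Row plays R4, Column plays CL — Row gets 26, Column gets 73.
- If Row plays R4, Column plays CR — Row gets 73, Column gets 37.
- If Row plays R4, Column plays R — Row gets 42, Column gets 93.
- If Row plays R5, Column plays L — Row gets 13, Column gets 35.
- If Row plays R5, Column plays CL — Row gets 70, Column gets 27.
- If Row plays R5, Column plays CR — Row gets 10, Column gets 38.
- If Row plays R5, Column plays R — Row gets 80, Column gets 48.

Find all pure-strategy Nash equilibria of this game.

For each strategy profile, look for a profitable unilateral deviation.
(R1, L): Row can switch to R2 (50 → 67). Not NE.
(R1, CL): Row can switch to R2 (15 → 97). Not NE.
(R1, CR): Row can switch to R2 (50 → 99). Not NE.
(R1, R): Column can switch to L (68 → 76). Not NE.
(R2, L): Column can switch to CL (71 → 88). Not NE.
(R2, CL): Row gets 97, best alternative 70; Column gets 88, best alternative 83. No profitable deviation — NE.
(R2, CR): Column can switch to CL (83 → 88). Not NE.
(R2, R): Row can switch to R1 (44 → 99). Not NE.
(R3, L): Row can switch to R1 (24 → 50). Not NE.
(The remaining 11 profiles each have a profitable deviation by the same check.)

(R2, CL)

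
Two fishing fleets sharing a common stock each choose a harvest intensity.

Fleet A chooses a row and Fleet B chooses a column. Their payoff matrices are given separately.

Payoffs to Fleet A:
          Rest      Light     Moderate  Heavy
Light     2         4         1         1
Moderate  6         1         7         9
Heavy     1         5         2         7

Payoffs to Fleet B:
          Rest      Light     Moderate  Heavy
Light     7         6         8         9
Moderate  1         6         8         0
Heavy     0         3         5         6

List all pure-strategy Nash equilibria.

The unique pure-strategy Nash equilibrium is (Moderate, Moderate).

Fleet A against Rest: payoffs 2, 6, 1 → best response Moderate.
Fleet A against Light: payoffs 4, 1, 5 → best response Heavy.
Fleet A against Moderate: payoffs 1, 7, 2 → best response Moderate.
Fleet A against Heavy: payoffs 1, 9, 7 → best response Moderate.
Fleet B against Light: payoffs 7, 6, 8, 9 → best response Heavy.
Fleet B against Moderate: payoffs 1, 6, 8, 0 → best response Moderate.
Fleet B against Heavy: payoffs 0, 3, 5, 6 → best response Heavy.
Mutual best responses: (Moderate, Moderate).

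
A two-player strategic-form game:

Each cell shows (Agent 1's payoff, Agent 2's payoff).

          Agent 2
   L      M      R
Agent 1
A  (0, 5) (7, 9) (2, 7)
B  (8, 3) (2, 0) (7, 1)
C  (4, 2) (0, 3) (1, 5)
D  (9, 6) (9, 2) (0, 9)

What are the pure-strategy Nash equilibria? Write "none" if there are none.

Mark each player's best response to every combination of opponents' strategies; a profile where every player is best-responding is a pure Nash equilibrium.
Agent 1 against L: payoffs 0, 8, 4, 9 → best response D.
Agent 1 against M: payoffs 7, 2, 0, 9 → best response D.
Agent 1 against R: payoffs 2, 7, 1, 0 → best response B.
Agent 2 against A: payoffs 5, 9, 7 → best response M.
Agent 2 against B: payoffs 3, 0, 1 → best response L.
Agent 2 against C: payoffs 2, 3, 5 → best response R.
Agent 2 against D: payoffs 6, 2, 9 → best response R.
No profile is a mutual best response for all players.

none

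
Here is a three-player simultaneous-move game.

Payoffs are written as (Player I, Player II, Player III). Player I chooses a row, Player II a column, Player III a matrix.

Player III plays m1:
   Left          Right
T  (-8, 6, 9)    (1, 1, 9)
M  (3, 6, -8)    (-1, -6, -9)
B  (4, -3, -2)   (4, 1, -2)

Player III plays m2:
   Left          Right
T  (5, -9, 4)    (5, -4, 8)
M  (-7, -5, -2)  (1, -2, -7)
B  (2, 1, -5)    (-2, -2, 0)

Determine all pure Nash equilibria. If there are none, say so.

This game has no pure Nash equilibrium.

(T, Left, m1): Player I can switch to M (-8 → 3). Not NE.
(T, Left, m2): Player II can switch to Right (-9 → -4). Not NE.
(T, Right, m1): Player I can switch to B (1 → 4). Not NE.
(T, Right, m2): Player III can switch to m1 (8 → 9). Not NE.
(M, Left, m1): Player I can switch to B (3 → 4). Not NE.
(M, Left, m2): Player I can switch to T (-7 → 5). Not NE.
(M, Right, m1): Player I can switch to T (-1 → 1). Not NE.
(M, Right, m2): Player I can switch to T (1 → 5). Not NE.
(B, Left, m1): Player II can switch to Right (-3 → 1). Not NE.
(B, Left, m2): Player I can switch to T (2 → 5). Not NE.
(The remaining 2 profiles each have a profitable deviation by the same check.)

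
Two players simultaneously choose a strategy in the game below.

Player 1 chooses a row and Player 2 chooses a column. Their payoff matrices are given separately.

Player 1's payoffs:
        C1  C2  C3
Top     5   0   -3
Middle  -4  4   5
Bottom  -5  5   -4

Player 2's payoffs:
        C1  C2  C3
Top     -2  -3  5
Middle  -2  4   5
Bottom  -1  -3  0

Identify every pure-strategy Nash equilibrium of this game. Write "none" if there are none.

Check each profile: it is a Nash equilibrium iff no player can strictly gain by switching unilaterally.
(Top, C1): Player 2 can switch to C3 (-2 → 5). Not NE.
(Top, C2): Player 1 can switch to Middle (0 → 4). Not NE.
(Top, C3): Player 1 can switch to Middle (-3 → 5). Not NE.
(Middle, C1): Player 1 can switch to Top (-4 → 5). Not NE.
(Middle, C2): Player 1 can switch to Bottom (4 → 5). Not NE.
(Middle, C3): Player 1 gets 5, best alternative -3; Player 2 gets 5, best alternative 4. No profitable deviation — NE.
(Bottom, C1): Player 1 can switch to Top (-5 → 5). Not NE.
(The remaining 2 profiles each have a profitable deviation by the same check.)

Pure NE: (Middle, C3)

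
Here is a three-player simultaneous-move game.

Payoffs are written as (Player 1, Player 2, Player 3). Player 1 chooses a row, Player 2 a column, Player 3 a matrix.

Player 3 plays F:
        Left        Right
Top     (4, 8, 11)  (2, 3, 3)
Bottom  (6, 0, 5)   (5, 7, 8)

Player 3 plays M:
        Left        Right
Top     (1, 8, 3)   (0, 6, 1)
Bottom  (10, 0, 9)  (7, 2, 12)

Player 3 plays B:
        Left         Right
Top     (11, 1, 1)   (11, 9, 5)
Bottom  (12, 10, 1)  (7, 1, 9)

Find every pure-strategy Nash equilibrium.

The pure Nash equilibria are (Top, Right, B), (Bottom, Right, M).

(Top, Left, F): Player 1 can switch to Bottom (4 → 6). Not NE.
(Top, Left, M): Player 1 can switch to Bottom (1 → 10). Not NE.
(Top, Left, B): Player 1 can switch to Bottom (11 → 12). Not NE.
(Top, Right, F): Player 1 can switch to Bottom (2 → 5). Not NE.
(Top, Right, M): Player 1 can switch to Bottom (0 → 7). Not NE.
(Top, Right, B): Player 1 gets 11, best alternative 7; Player 2 gets 9, best alternative 1; Player 3 gets 5, best alternative 3. No profitable deviation — NE.
(Bottom, Left, F): Player 2 can switch to Right (0 → 7). Not NE.
(Bottom, Left, M): Player 2 can switch to Right (0 → 2). Not NE.
(Bottom, Left, B): Player 3 can switch to F (1 → 5). Not NE.
(Bottom, Right, M): Player 1 gets 7, best alternative 0; Player 2 gets 2, best alternative 0; Player 3 gets 12, best alternative 9. No profitable deviation — NE.
(The remaining 2 profiles each have a profitable deviation by the same check.)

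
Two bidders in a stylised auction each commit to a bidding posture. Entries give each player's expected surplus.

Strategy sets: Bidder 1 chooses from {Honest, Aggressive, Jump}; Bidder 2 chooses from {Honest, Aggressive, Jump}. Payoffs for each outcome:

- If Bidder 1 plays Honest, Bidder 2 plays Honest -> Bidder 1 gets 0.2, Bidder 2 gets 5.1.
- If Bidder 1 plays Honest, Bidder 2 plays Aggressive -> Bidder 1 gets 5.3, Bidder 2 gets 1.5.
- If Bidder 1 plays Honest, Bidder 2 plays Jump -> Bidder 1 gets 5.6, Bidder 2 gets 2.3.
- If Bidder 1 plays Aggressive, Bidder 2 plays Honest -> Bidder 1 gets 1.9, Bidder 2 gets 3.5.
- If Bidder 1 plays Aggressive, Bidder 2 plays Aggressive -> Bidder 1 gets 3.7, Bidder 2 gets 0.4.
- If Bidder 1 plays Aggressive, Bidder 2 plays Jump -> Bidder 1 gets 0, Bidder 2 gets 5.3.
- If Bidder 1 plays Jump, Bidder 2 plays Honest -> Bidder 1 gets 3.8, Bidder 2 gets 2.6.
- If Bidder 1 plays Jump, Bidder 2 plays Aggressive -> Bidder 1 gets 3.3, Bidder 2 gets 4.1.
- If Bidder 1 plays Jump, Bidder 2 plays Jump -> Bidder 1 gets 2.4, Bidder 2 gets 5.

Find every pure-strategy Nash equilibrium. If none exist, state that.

For each player, find the best response to each opponent profile; mutual best responses are the pure NE.
Bidder 1 against Honest: payoffs 0.2, 1.9, 3.8 → best response Jump.
Bidder 1 against Aggressive: payoffs 5.3, 3.7, 3.3 → best response Honest.
Bidder 1 against Jump: payoffs 5.6, 0, 2.4 → best response Honest.
Bidder 2 against Honest: payoffs 5.1, 1.5, 2.3 → best response Honest.
Bidder 2 against Aggressive: payoffs 3.5, 0.4, 5.3 → best response Jump.
Bidder 2 against Jump: payoffs 2.6, 4.1, 5 → best response Jump.
No profile is a mutual best response for all players.

No pure-strategy Nash equilibrium.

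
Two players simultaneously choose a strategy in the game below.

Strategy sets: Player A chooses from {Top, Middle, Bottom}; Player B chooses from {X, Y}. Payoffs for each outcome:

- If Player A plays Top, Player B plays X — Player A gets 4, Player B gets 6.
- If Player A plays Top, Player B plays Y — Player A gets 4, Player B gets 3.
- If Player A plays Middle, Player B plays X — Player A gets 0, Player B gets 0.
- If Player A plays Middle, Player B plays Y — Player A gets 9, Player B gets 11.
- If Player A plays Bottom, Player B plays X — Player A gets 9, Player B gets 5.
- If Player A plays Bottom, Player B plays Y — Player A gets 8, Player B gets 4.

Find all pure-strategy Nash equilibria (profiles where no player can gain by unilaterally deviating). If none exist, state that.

For each player, find the best response to each opponent profile; mutual best responses are the pure NE.
Player A against X: payoffs 4, 0, 9 → best response Bottom.
Player A against Y: payoffs 4, 9, 8 → best response Middle.
Player B against Top: payoffs 6, 3 → best response X.
Player B against Middle: payoffs 0, 11 → best response Y.
Player B against Bottom: payoffs 5, 4 → best response X.
Mutual best responses: (Middle, Y); (Bottom, X).

Pure-strategy Nash equilibria: (Middle, Y), (Bottom, X)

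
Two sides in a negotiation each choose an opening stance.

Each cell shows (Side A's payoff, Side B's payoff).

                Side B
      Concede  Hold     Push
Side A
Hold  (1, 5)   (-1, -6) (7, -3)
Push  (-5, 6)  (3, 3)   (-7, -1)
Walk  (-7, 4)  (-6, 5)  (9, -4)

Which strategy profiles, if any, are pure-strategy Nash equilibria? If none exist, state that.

(Hold, Concede)

For each strategy profile, look for a profitable unilateral deviation.
(Hold, Concede): Side A gets 1, best alternative -5; Side B gets 5, best alternative -3. No profitable deviation — NE.
(Hold, Hold): Side A can switch to Push (-1 → 3). Not NE.
(Hold, Push): Side A can switch to Walk (7 → 9). Not NE.
(Push, Concede): Side A can switch to Hold (-5 → 1). Not NE.
(Push, Hold): Side B can switch to Concede (3 → 6). Not NE.
(Push, Push): Side A can switch to Hold (-7 → 7). Not NE.
(Walk, Concede): Side A can switch to Hold (-7 → 1). Not NE.
(The remaining 2 profiles each have a profitable deviation by the same check.)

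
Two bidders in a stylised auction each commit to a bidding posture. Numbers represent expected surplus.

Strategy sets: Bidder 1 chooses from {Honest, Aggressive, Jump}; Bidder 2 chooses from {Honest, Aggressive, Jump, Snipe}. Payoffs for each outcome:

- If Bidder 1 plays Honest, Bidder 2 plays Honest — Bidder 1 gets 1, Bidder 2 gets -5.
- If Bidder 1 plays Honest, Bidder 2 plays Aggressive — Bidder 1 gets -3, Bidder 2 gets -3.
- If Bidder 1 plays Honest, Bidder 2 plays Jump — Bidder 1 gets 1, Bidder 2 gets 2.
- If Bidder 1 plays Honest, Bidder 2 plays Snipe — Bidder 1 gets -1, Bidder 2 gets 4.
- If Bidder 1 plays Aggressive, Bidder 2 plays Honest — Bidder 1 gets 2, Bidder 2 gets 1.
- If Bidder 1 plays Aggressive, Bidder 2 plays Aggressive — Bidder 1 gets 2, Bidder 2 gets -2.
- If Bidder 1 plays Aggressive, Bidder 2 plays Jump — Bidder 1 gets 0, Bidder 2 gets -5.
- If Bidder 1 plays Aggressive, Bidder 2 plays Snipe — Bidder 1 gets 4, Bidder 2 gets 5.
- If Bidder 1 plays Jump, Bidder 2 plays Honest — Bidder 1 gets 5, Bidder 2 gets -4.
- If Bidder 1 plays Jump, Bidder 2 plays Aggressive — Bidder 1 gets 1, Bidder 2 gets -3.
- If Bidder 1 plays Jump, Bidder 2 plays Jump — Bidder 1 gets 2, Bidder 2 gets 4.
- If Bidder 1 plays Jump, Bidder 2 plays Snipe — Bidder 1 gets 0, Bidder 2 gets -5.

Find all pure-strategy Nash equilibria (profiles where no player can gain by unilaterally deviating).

(Honest, Honest): Bidder 1 can switch to Aggressive (1 → 2). Not NE.
(Honest, Aggressive): Bidder 1 can switch to Aggressive (-3 → 2). Not NE.
(Honest, Jump): Bidder 1 can switch to Jump (1 → 2). Not NE.
(Honest, Snipe): Bidder 1 can switch to Aggressive (-1 → 4). Not NE.
(Aggressive, Honest): Bidder 1 can switch to Jump (2 → 5). Not NE.
(Aggressive, Aggressive): Bidder 2 can switch to Honest (-2 → 1). Not NE.
(Aggressive, Jump): Bidder 1 can switch to Honest (0 → 1). Not NE.
(Aggressive, Snipe): Bidder 1 gets 4, best alternative 0; Bidder 2 gets 5, best alternative 1. No profitable deviation — NE.
(Jump, Honest): Bidder 2 can switch to Aggressive (-4 → -3). Not NE.
(Jump, Aggressive): Bidder 1 can switch to Aggressive (1 → 2). Not NE.
(Jump, Jump): Bidder 1 gets 2, best alternative 1; Bidder 2 gets 4, best alternative -3. No profitable deviation — NE.
(Jump, Snipe): Bidder 1 can switch to Aggressive (0 → 4). Not NE.

Pure-strategy Nash equilibria: (Aggressive, Snipe), (Jump, Jump)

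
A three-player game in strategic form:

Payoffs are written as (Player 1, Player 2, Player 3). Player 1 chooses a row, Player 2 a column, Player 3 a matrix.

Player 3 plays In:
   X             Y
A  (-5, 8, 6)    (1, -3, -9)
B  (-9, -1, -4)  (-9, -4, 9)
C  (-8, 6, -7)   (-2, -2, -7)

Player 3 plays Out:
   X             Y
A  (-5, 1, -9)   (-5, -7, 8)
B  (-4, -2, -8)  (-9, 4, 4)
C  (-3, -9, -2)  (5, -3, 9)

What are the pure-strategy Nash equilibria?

The pure Nash equilibria are (A, X, In), (C, Y, Out).

For each player, find the best response to each opponent profile; mutual best responses are the pure NE.
Player 1 against (X, In): payoffs -5, -9, -8 → best response A.
Player 1 against (X, Out): payoffs -5, -4, -3 → best response C.
Player 1 against (Y, In): payoffs 1, -9, -2 → best response A.
Player 1 against (Y, Out): payoffs -5, -9, 5 → best response C.
Player 2 against (A, In): payoffs 8, -3 → best response X.
Player 2 against (A, Out): payoffs 1, -7 → best response X.
Player 2 against (B, In): payoffs -1, -4 → best response X.
Player 2 against (B, Out): payoffs -2, 4 → best response Y.
Player 2 against (C, In): payoffs 6, -2 → best response X.
Player 2 against (C, Out): payoffs -9, -3 → best response Y.
Player 3 against (A, X): payoffs 6, -9 → best response In.
Player 3 against (A, Y): payoffs -9, 8 → best response Out.
Player 3 against (B, X): payoffs -4, -8 → best response In.
Player 3 against (B, Y): payoffs 9, 4 → best response In.
Player 3 against (C, X): payoffs -7, -2 → best response Out.
Player 3 against (C, Y): payoffs -7, 9 → best response Out.
Mutual best responses: (A, X, In); (C, Y, Out).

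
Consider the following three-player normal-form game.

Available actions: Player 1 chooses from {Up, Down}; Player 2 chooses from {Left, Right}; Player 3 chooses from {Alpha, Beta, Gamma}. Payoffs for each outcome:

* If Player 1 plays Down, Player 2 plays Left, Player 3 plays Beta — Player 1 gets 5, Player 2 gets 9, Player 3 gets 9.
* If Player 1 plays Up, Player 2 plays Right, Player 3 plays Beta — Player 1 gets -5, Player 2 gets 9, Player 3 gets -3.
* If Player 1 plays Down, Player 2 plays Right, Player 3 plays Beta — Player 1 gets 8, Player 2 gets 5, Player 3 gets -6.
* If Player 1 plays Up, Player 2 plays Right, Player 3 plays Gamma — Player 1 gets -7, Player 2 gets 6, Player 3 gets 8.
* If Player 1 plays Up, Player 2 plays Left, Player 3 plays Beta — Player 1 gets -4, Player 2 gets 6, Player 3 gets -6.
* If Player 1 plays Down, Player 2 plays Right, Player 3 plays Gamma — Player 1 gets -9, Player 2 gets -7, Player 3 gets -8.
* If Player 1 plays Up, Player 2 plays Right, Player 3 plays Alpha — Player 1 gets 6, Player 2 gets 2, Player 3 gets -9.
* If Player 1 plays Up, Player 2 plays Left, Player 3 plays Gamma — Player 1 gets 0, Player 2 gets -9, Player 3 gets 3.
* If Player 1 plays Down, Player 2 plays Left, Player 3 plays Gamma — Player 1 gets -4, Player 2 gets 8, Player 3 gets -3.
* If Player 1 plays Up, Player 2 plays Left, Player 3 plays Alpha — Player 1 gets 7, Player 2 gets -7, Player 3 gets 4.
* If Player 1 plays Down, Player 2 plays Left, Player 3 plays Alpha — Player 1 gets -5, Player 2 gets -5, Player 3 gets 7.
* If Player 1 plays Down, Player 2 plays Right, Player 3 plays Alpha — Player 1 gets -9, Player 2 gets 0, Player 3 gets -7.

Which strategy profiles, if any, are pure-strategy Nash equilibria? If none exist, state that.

(Up, Right, Gamma); (Down, Left, Beta)

Player 1 against (Left, Alpha): payoffs 7, -5 → best response Up.
Player 1 against (Left, Beta): payoffs -4, 5 → best response Down.
Player 1 against (Left, Gamma): payoffs 0, -4 → best response Up.
Player 1 against (Right, Alpha): payoffs 6, -9 → best response Up.
Player 1 against (Right, Beta): payoffs -5, 8 → best response Down.
Player 1 against (Right, Gamma): payoffs -7, -9 → best response Up.
Player 2 against (Up, Alpha): payoffs -7, 2 → best response Right.
Player 2 against (Up, Beta): payoffs 6, 9 → best response Right.
Player 2 against (Up, Gamma): payoffs -9, 6 → best response Right.
Player 2 against (Down, Alpha): payoffs -5, 0 → best response Right.
Player 2 against (Down, Beta): payoffs 9, 5 → best response Left.
Player 2 against (Down, Gamma): payoffs 8, -7 → best response Left.
Player 3 against (Up, Left): payoffs 4, -6, 3 → best response Alpha.
Player 3 against (Up, Right): payoffs -9, -3, 8 → best response Gamma.
Player 3 against (Down, Left): payoffs 7, 9, -3 → best response Beta.
Player 3 against (Down, Right): payoffs -7, -6, -8 → best response Beta.
Mutual best responses: (Up, Right, Gamma); (Down, Left, Beta).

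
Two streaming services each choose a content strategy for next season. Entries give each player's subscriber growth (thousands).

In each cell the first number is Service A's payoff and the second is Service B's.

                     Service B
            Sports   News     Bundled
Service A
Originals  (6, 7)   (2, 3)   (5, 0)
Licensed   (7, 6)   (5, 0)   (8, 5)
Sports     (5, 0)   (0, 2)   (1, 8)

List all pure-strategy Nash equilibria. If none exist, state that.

Pure NE: (Licensed, Sports)

Mark each player's best response to every combination of opponents' strategies; a profile where every player is best-responding is a pure Nash equilibrium.
Service A against Sports: payoffs 6, 7, 5 → best response Licensed.
Service A against News: payoffs 2, 5, 0 → best response Licensed.
Service A against Bundled: payoffs 5, 8, 1 → best response Licensed.
Service B against Originals: payoffs 7, 3, 0 → best response Sports.
Service B against Licensed: payoffs 6, 0, 5 → best response Sports.
Service B against Sports: payoffs 0, 2, 8 → best response Bundled.
Mutual best responses: (Licensed, Sports).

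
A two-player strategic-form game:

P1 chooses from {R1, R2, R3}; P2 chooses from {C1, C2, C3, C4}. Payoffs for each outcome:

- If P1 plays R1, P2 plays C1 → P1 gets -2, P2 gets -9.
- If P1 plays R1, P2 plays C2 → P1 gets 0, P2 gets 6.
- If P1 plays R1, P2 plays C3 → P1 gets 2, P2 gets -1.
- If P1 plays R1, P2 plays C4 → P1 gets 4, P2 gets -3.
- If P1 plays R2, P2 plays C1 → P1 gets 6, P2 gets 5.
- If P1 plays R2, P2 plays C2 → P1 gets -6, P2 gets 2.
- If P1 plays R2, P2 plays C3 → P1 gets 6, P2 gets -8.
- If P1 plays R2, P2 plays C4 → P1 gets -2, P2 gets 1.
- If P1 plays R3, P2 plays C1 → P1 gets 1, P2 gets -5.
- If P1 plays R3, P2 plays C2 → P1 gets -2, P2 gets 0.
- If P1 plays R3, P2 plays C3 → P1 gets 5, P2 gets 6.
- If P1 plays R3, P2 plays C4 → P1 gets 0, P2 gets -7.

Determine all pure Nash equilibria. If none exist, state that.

(R1, C1): P1 can switch to R2 (-2 → 6). Not NE.
(R1, C2): P1 gets 0, best alternative -2; P2 gets 6, best alternative -1. No profitable deviation — NE.
(R1, C3): P1 can switch to R2 (2 → 6). Not NE.
(R1, C4): P2 can switch to C2 (-3 → 6). Not NE.
(R2, C1): P1 gets 6, best alternative 1; P2 gets 5, best alternative 2. No profitable deviation — NE.
(R2, C2): P1 can switch to R1 (-6 → 0). Not NE.
(R2, C3): P2 can switch to C1 (-8 → 5). Not NE.
(R2, C4): P1 can switch to R1 (-2 → 4). Not NE.
(R3, C1): P1 can switch to R2 (1 → 6). Not NE.
(R3, C2): P1 can switch to R1 (-2 → 0). Not NE.
(R3, C3): P1 can switch to R2 (5 → 6). Not NE.
(R3, C4): P1 can switch to R1 (0 → 4). Not NE.

The pure Nash equilibria are (R1, C2), (R2, C1).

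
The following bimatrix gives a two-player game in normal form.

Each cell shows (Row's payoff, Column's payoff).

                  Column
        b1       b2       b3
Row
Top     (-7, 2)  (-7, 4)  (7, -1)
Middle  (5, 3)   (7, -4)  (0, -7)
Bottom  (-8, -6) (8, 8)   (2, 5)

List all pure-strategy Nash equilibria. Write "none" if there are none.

Row against b1: payoffs -7, 5, -8 → best response Middle.
Row against b2: payoffs -7, 7, 8 → best response Bottom.
Row against b3: payoffs 7, 0, 2 → best response Top.
Column against Top: payoffs 2, 4, -1 → best response b2.
Column against Middle: payoffs 3, -4, -7 → best response b1.
Column against Bottom: payoffs -6, 8, 5 → best response b2.
Mutual best responses: (Middle, b1); (Bottom, b2).

The pure Nash equilibria are (Middle, b1); (Bottom, b2).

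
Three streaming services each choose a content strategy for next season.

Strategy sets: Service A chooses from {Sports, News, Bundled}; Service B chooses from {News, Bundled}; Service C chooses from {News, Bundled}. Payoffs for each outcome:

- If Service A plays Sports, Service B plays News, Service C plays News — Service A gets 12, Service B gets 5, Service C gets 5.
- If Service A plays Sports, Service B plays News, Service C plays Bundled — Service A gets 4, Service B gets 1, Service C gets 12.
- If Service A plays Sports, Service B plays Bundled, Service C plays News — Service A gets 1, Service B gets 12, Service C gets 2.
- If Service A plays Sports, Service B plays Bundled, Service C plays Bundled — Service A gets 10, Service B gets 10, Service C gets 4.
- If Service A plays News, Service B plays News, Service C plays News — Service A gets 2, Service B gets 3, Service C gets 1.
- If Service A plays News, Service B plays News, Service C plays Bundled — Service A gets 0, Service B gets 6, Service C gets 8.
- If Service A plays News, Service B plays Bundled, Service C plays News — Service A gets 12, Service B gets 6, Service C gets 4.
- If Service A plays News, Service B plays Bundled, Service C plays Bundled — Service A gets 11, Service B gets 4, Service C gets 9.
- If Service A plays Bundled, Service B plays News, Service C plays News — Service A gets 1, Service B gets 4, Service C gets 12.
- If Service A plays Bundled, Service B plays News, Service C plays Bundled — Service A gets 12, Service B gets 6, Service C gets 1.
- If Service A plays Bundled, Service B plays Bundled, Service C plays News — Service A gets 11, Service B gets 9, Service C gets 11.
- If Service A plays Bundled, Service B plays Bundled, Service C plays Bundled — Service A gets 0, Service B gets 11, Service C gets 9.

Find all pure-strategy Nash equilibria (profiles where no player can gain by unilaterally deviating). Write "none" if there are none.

Service A against (News, News): payoffs 12, 2, 1 → best response Sports.
Service A against (News, Bundled): payoffs 4, 0, 12 → best response Bundled.
Service A against (Bundled, News): payoffs 1, 12, 11 → best response News.
Service A against (Bundled, Bundled): payoffs 10, 11, 0 → best response News.
Service B against (Sports, News): payoffs 5, 12 → best response Bundled.
Service B against (Sports, Bundled): payoffs 1, 10 → best response Bundled.
Service B against (News, News): payoffs 3, 6 → best response Bundled.
Service B against (News, Bundled): payoffs 6, 4 → best response News.
Service B against (Bundled, News): payoffs 4, 9 → best response Bundled.
Service B against (Bundled, Bundled): payoffs 6, 11 → best response Bundled.
Service C against (Sports, News): payoffs 5, 12 → best response Bundled.
Service C against (Sports, Bundled): payoffs 2, 4 → best response Bundled.
Service C against (News, News): payoffs 1, 8 → best response Bundled.
Service C against (News, Bundled): payoffs 4, 9 → best response Bundled.
Service C against (Bundled, News): payoffs 12, 1 → best response News.
Service C against (Bundled, Bundled): payoffs 11, 9 → best response News.
No profile is a mutual best response for all players.

none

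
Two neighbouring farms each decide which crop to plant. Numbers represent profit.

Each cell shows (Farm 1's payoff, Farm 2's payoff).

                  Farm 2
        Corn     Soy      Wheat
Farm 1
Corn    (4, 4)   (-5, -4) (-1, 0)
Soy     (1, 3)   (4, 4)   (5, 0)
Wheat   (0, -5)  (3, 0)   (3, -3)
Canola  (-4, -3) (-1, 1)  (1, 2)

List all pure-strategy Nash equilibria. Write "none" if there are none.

Pure-strategy Nash equilibria: (Corn, Corn), (Soy, Soy)

Farm 1 against Corn: payoffs 4, 1, 0, -4 → best response Corn.
Farm 1 against Soy: payoffs -5, 4, 3, -1 → best response Soy.
Farm 1 against Wheat: payoffs -1, 5, 3, 1 → best response Soy.
Farm 2 against Corn: payoffs 4, -4, 0 → best response Corn.
Farm 2 against Soy: payoffs 3, 4, 0 → best response Soy.
Farm 2 against Wheat: payoffs -5, 0, -3 → best response Soy.
Farm 2 against Canola: payoffs -3, 1, 2 → best response Wheat.
Mutual best responses: (Corn, Corn); (Soy, Soy).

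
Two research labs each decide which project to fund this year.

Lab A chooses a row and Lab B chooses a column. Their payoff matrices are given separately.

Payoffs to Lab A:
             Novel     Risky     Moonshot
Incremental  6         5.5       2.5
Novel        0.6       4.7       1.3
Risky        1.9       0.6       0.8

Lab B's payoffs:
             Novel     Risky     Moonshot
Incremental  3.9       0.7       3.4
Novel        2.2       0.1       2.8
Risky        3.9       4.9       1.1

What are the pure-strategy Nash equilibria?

Pure NE: (Incremental, Novel)

(Incremental, Novel): Lab A gets 6, best alternative 1.9; Lab B gets 3.9, best alternative 3.4. No profitable deviation — NE.
(Incremental, Risky): Lab B can switch to Novel (0.7 → 3.9). Not NE.
(Incremental, Moonshot): Lab B can switch to Novel (3.4 → 3.9). Not NE.
(Novel, Novel): Lab A can switch to Incremental (0.6 → 6). Not NE.
(Novel, Risky): Lab A can switch to Incremental (4.7 → 5.5). Not NE.
(Novel, Moonshot): Lab A can switch to Incremental (1.3 → 2.5). Not NE.
(Risky, Novel): Lab A can switch to Incremental (1.9 → 6). Not NE.
(Risky, Risky): Lab A can switch to Incremental (0.6 → 5.5). Not NE.
(Risky, Moonshot): Lab A can switch to Incremental (0.8 → 2.5). Not NE.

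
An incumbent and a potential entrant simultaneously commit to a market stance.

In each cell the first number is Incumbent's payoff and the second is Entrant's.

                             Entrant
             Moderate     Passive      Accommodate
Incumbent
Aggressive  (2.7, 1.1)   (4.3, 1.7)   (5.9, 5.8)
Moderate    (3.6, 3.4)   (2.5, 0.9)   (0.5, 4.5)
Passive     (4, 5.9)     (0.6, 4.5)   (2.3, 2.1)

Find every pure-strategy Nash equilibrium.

Check each profile: it is a Nash equilibrium iff no player can strictly gain by switching unilaterally.
(Aggressive, Moderate): Incumbent can switch to Moderate (2.7 → 3.6). Not NE.
(Aggressive, Passive): Entrant can switch to Accommodate (1.7 → 5.8). Not NE.
(Aggressive, Accommodate): Incumbent gets 5.9, best alternative 2.3; Entrant gets 5.8, best alternative 1.7. No profitable deviation — NE.
(Moderate, Moderate): Incumbent can switch to Passive (3.6 → 4). Not NE.
(Moderate, Passive): Incumbent can switch to Aggressive (2.5 → 4.3). Not NE.
(Moderate, Accommodate): Incumbent can switch to Aggressive (0.5 → 5.9). Not NE.
(Passive, Moderate): Incumbent gets 4, best alternative 3.6; Entrant gets 5.9, best alternative 4.5. No profitable deviation — NE.
(Passive, Passive): Incumbent can switch to Aggressive (0.6 → 4.3). Not NE.
(The remaining 1 profile has a profitable deviation by the same check.)

The pure Nash equilibria are (Aggressive, Accommodate), (Passive, Moderate).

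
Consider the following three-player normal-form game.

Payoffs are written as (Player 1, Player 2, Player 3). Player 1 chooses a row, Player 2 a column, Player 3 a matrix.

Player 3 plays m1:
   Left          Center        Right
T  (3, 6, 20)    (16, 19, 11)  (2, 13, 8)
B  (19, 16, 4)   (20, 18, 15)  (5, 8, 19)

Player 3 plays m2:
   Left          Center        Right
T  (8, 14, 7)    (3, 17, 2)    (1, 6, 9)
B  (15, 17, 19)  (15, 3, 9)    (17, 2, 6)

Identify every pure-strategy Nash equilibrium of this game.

The pure Nash equilibria are (B, Left, m2), (B, Center, m1).

Player 1 against (Left, m1): payoffs 3, 19 → best response B.
Player 1 against (Left, m2): payoffs 8, 15 → best response B.
Player 1 against (Center, m1): payoffs 16, 20 → best response B.
Player 1 against (Center, m2): payoffs 3, 15 → best response B.
Player 1 against (Right, m1): payoffs 2, 5 → best response B.
Player 1 against (Right, m2): payoffs 1, 17 → best response B.
Player 2 against (T, m1): payoffs 6, 19, 13 → best response Center.
Player 2 against (T, m2): payoffs 14, 17, 6 → best response Center.
Player 2 against (B, m1): payoffs 16, 18, 8 → best response Center.
Player 2 against (B, m2): payoffs 17, 3, 2 → best response Left.
Player 3 against (T, Left): payoffs 20, 7 → best response m1.
Player 3 against (T, Center): payoffs 11, 2 → best response m1.
Player 3 against (T, Right): payoffs 8, 9 → best response m2.
Player 3 against (B, Left): payoffs 4, 19 → best response m2.
Player 3 against (B, Center): payoffs 15, 9 → best response m1.
Player 3 against (B, Right): payoffs 19, 6 → best response m1.
Mutual best responses: (B, Left, m2); (B, Center, m1).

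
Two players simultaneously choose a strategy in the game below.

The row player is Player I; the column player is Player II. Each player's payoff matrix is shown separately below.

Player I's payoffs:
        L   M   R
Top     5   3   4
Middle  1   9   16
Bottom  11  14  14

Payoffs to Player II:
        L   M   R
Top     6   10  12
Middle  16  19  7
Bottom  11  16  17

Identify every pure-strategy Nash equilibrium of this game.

This game has no pure Nash equilibrium.

(Top, L): Player I can switch to Bottom (5 → 11). Not NE.
(Top, M): Player I can switch to Middle (3 → 9). Not NE.
(Top, R): Player I can switch to Middle (4 → 16). Not NE.
(Middle, L): Player I can switch to Top (1 → 5). Not NE.
(Middle, M): Player I can switch to Bottom (9 → 14). Not NE.
(Middle, R): Player II can switch to L (7 → 16). Not NE.
(The remaining 3 profiles each have a profitable deviation by the same check.)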